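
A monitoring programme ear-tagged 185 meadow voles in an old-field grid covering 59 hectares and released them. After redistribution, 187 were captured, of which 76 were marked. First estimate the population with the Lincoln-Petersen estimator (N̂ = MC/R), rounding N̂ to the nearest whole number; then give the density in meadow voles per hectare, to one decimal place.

N̂ = 185·187/76 = 34595/76 ≈ 455.2 → 455
Density = N̂ / area = 455 / 59 ≈ 7.71 → 7.7 per hectare

density ≈ 7.7 meadow voles per hectare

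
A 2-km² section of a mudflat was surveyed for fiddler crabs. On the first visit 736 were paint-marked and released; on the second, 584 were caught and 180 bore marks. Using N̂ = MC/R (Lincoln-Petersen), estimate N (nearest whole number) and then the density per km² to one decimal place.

N̂ = 736·584/180 = 429824/180 ≈ 2387.9 → 2388
Density = N̂ / area = 2388 / 2 = 1194.0 per km²

density ≈ 1194.0 fiddler crabs per km²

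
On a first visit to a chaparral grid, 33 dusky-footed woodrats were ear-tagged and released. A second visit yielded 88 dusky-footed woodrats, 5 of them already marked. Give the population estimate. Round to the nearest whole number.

N = (33 × 88) / 5 = 2904 / 5 ≈ 580.8 → 581

N ≈ 581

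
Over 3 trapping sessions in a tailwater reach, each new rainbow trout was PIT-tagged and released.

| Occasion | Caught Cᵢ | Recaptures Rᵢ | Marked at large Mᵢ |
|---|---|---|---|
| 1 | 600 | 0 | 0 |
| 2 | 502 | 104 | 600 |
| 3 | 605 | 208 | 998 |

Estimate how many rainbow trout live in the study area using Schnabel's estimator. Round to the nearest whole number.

Σ MᵢCᵢ = 0·600 + 600·502 + 998·605 = 0 + 301200 + 603790 = 904990
Σ Rᵢ = 0 + 104 + 208 = 312
N̂ = 904990 / 312 ≈ 2900.6 → 2901

N ≈ 2901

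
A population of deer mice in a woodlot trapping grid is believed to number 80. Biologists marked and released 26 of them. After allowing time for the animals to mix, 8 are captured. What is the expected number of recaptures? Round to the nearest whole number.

expected recaptures ≈ 3

Expected recaptures E[R] = M·C / N.
E[R] = 26 × 8 / 80 = 208 / 80 ≈ 2.6 → 3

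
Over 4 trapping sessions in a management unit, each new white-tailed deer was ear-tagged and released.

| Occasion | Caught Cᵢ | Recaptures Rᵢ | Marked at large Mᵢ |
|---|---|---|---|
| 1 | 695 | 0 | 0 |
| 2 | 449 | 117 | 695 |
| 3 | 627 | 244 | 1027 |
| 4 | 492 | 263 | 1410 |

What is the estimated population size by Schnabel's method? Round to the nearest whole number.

Σ MᵢCᵢ = 0·695 + 695·449 + 1027·627 + 1410·492 = 0 + 312055 + 643929 + 693720 = 1649704
Σ Rᵢ = 0 + 117 + 244 + 263 = 624
N̂ = 1649704 / 624 ≈ 2643.8 → 2644

N ≈ 2644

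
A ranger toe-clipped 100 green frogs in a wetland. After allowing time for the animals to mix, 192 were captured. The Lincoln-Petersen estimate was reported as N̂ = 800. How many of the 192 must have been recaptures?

From N = M·C/R: R = M·C / N = 100·192 / 800 = 19200 / 800 = 24.

R = 24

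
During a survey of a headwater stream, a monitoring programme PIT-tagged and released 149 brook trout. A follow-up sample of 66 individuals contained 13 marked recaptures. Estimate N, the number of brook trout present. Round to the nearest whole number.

N ≈ 756

If marked individuals mix randomly, R/C ≈ M/N, giving N ≈ M·C/R.
N = (149 × 66) / 13 = 9834 / 13 ≈ 756.46 → 756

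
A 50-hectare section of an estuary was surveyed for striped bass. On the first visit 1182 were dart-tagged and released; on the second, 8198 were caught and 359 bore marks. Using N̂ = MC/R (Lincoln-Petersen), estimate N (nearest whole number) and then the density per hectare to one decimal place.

density ≈ 539.8 striped bass per hectare

N̂ = 1182·8198/359 = 9690036/359 ≈ 26991.7 → 26992
Density = N̂ / area = 26992 / 50 ≈ 539.84 → 539.8 per hectare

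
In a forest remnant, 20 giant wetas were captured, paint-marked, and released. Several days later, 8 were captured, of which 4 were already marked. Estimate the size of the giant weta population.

N = 40

Lincoln-Petersen assumes M/N = R/C, so N = M·C / R.
N = (20 × 8) / 4 = 160 / 4 = 40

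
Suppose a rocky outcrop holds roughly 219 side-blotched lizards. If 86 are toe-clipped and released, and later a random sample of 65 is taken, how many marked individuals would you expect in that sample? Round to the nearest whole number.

expected recaptures ≈ 26

The marked fraction of the population is 86/219, so in a sample of 65 expect C·(M/N) marked.
E[R] = 86 × 65 / 219 = 5590 / 219 ≈ 25.5 → 26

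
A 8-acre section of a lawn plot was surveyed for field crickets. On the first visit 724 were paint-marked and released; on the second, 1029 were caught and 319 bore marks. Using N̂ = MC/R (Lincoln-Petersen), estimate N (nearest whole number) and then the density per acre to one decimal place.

density ≈ 291.9 field crickets per acre

N̂ = 724·1029/319 = 744996/319 ≈ 2335.4 → 2335
Density = N̂ / area = 2335 / 8 ≈ 291.88 → 291.9 per acre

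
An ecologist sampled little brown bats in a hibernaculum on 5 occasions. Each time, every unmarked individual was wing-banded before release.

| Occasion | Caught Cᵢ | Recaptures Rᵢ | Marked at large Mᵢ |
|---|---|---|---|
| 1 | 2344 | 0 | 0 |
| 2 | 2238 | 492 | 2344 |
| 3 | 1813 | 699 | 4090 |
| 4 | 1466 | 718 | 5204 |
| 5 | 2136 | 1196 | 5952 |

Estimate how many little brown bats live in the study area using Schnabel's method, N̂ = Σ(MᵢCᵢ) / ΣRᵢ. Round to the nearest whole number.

N ≈ 10,629

Σ MᵢCᵢ = 0·2344 + 2344·2238 + 4090·1813 + 5204·1466 + 5952·2136 = 0 + 5245872 + 7415170 + 7629064 + 12713472 = 33003578
Σ Rᵢ = 0 + 492 + 699 + 718 + 1196 = 3105
N̂ = 33003578 / 3105 ≈ 10629.2 → 10629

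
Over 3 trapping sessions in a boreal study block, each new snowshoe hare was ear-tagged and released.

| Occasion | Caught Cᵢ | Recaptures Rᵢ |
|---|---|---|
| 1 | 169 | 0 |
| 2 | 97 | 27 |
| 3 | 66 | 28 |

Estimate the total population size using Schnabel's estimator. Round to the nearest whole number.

N ≈ 585

Marked at large before each occasion: Mᵢ = Σⱼ<ᵢ (Cⱼ − Rⱼ) → M1=0, M2=169, M3=239
Σ MᵢCᵢ = 0·169 + 169·97 + 239·66 = 0 + 16393 + 15774 = 32167
Σ Rᵢ = 0 + 27 + 28 = 55
N̂ = 32167 / 55 ≈ 584.9 → 585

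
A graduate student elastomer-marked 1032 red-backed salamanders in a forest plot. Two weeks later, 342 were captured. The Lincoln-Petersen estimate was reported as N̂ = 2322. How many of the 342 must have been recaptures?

R = 152

From N = M·C/R: R = M·C / N = 1032·342 / 2322 = 352944 / 2322 = 152.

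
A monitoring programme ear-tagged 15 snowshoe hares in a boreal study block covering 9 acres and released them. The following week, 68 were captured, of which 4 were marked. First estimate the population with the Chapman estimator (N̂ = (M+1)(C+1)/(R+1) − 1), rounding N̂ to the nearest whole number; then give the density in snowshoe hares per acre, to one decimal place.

N̂ = 16·69/5 − 1 = 1104/5 − 1 ≈ 219.8 → 220
Density = N̂ / area = 220 / 9 ≈ 24.44 → 24.4 per acre

density ≈ 24.4 snowshoe hares per acre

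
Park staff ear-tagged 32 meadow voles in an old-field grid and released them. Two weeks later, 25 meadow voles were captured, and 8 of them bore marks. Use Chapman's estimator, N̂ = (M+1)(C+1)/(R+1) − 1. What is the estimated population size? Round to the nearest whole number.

N̂ = (32+1)(25+1)/(8+1) − 1 = 33·26/9 − 1
= 858/9 − 1 ≈ 95.3 − 1 ≈ 94.3 → 94

N ≈ 94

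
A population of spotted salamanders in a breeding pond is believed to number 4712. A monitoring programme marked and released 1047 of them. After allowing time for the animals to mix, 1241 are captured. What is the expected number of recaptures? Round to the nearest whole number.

Expected recaptures E[R] = M·C / N.
E[R] = 1047 × 1241 / 4712 = 1299327 / 4712 ≈ 275.7 → 276

expected recaptures ≈ 276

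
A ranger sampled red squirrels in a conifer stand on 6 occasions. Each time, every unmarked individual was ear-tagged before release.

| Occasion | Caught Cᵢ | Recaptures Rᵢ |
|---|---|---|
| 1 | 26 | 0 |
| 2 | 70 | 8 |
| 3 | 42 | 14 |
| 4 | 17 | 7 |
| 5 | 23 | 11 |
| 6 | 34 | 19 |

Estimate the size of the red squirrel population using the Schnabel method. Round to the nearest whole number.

N ≈ 256

Marked at large before each occasion: Mᵢ = Σⱼ<ᵢ (Cⱼ − Rⱼ) → M1=0, M2=26, M3=88, M4=116, M5=126, M6=138
Σ MᵢCᵢ = 0·26 + 26·70 + 88·42 + 116·17 + 126·23 + 138·34 = 0 + 1820 + 3696 + 1972 + 2898 + 4692 = 15078
Σ Rᵢ = 0 + 8 + 14 + 7 + 11 + 19 = 59
N̂ = 15078 / 59 ≈ 255.6 → 256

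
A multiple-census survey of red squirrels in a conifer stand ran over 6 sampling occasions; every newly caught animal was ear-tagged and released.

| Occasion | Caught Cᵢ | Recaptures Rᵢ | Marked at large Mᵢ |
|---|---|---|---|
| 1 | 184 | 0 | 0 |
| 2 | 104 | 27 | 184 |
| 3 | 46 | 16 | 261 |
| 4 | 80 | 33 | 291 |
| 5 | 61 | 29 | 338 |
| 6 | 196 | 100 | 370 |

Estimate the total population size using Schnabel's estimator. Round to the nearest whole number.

N ≈ 720

Σ MᵢCᵢ = 0·184 + 184·104 + 261·46 + 291·80 + 338·61 + 370·196 = 0 + 19136 + 12006 + 23280 + 20618 + 72520 = 147560
Σ Rᵢ = 0 + 27 + 16 + 33 + 29 + 100 = 205
N̂ = 147560 / 205 ≈ 719.8 → 720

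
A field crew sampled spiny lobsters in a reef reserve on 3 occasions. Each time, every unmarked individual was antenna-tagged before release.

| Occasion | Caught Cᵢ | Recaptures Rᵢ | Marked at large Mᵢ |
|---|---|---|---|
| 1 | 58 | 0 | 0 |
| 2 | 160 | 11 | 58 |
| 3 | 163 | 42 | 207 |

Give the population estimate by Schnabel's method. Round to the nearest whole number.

N ≈ 812

Σ MᵢCᵢ = 0·58 + 58·160 + 207·163 = 0 + 9280 + 33741 = 43021
Σ Rᵢ = 0 + 11 + 42 = 53
N̂ = 43021 / 53 ≈ 811.7 → 812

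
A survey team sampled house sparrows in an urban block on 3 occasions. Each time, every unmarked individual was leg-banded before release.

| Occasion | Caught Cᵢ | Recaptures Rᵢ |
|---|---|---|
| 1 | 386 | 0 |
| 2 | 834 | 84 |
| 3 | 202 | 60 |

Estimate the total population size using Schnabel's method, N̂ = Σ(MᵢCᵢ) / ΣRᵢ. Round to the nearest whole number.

Marked at large before each occasion: Mᵢ = Σⱼ<ᵢ (Cⱼ − Rⱼ) → M1=0, M2=386, M3=1136
Σ MᵢCᵢ = 0·386 + 386·834 + 1136·202 = 0 + 321924 + 229472 = 551396
Σ Rᵢ = 0 + 84 + 60 = 144
N̂ = 551396 / 144 ≈ 3829.1 → 3829

N ≈ 3829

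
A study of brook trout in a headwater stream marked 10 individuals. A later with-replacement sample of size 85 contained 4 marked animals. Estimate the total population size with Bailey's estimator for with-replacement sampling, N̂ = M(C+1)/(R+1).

N̂ = 10·(85+1)/(4+1) = 10·86/5 = 860/5 = 172

N = 172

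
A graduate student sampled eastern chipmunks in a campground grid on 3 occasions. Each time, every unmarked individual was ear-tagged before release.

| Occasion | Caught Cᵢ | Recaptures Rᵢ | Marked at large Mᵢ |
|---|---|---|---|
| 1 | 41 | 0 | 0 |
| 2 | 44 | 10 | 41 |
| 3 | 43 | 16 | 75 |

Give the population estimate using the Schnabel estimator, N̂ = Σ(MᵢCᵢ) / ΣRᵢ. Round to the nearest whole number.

Σ MᵢCᵢ = 0·41 + 41·44 + 75·43 = 0 + 1804 + 3225 = 5029
Σ Rᵢ = 0 + 10 + 16 = 26
N̂ = 5029 / 26 ≈ 193.4 → 193

N ≈ 193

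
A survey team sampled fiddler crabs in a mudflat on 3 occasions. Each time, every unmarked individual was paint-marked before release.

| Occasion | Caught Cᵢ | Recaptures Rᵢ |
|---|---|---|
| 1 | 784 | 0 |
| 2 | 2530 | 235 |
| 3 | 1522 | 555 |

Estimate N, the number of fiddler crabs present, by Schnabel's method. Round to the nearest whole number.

N ≈ 8443

Marked at large before each occasion: Mᵢ = Σⱼ<ᵢ (Cⱼ − Rⱼ) → M1=0, M2=784, M3=3079
Σ MᵢCᵢ = 0·784 + 784·2530 + 3079·1522 = 0 + 1983520 + 4686238 = 6669758
Σ Rᵢ = 0 + 235 + 555 = 790
N̂ = 6669758 / 790 ≈ 8442.7 → 8443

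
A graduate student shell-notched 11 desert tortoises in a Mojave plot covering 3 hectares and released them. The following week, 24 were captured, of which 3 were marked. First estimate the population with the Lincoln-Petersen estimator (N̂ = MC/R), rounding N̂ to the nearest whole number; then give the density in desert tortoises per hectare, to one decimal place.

N̂ = 11·24/3 = 264/3 = 88
Density = N̂ / area = 88 / 3 ≈ 29.33 → 29.3 per hectare

density ≈ 29.3 desert tortoises per hectare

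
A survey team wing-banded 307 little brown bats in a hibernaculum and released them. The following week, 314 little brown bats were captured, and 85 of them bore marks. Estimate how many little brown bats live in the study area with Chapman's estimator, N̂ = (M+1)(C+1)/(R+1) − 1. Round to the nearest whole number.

N ≈ 1127

N̂ = (307+1)(314+1)/(85+1) − 1 = 308·315/86 − 1
= 97020/86 − 1 ≈ 1128.1 − 1 ≈ 1127.1 → 1127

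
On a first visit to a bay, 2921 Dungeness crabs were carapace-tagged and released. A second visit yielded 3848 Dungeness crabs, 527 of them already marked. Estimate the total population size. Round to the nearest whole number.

Lincoln-Petersen assumes M/N = R/C, so N = M·C / R.
N = (2921 × 3848) / 527 = 11240008 / 527 ≈ 21328.3 → 21328

N ≈ 21,328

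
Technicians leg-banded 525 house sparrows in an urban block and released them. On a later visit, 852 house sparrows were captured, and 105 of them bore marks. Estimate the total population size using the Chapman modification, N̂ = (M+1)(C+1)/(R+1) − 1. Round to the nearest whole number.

N ≈ 4232

N̂ = (525+1)(852+1)/(105+1) − 1 = 526·853/106 − 1
= 448678/106 − 1 ≈ 4232.8 − 1 ≈ 4231.8 → 4232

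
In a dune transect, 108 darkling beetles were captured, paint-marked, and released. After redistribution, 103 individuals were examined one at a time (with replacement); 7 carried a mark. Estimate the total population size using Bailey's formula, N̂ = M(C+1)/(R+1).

N̂ = 108·(103+1)/(7+1) = 108·104/8 = 11232/8 = 1404

N = 1404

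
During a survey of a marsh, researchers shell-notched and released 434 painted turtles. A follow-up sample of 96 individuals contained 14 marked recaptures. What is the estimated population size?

N = 2976

Lincoln-Petersen assumes M/N = R/C, so N = M·C / R.
N = (434 × 96) / 14 = 41664 / 14 = 2976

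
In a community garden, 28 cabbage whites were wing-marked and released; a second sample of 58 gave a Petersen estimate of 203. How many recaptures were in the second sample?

From N = M·C/R: R = M·C / N = 28·58 / 203 = 1624 / 203 = 8.

R = 8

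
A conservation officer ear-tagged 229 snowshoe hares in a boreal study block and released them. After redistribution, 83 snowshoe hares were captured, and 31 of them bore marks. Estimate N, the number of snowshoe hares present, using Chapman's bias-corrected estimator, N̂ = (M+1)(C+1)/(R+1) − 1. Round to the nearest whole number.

N ≈ 603

N̂ = (229+1)(83+1)/(31+1) − 1 = 230·84/32 − 1
= 19320/32 − 1 ≈ 603.8 − 1 ≈ 602.8 → 603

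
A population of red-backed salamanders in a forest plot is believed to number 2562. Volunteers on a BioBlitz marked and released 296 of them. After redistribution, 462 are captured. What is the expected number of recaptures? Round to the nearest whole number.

Expected recaptures E[R] = M·C / N.
E[R] = 296 × 462 / 2562 = 136752 / 2562 ≈ 53.4 → 53

expected recaptures ≈ 53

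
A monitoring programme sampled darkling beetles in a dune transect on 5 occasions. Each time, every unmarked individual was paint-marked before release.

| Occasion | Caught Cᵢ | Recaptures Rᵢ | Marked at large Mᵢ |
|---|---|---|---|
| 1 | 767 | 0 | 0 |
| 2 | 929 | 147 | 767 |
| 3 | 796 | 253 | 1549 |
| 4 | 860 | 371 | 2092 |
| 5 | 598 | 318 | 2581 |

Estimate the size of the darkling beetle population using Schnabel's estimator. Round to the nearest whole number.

N ≈ 4856

Σ MᵢCᵢ = 0·767 + 767·929 + 1549·796 + 2092·860 + 2581·598 = 0 + 712543 + 1233004 + 1799120 + 1543438 = 5288105
Σ Rᵢ = 0 + 147 + 253 + 371 + 318 = 1089
N̂ = 5288105 / 1089 ≈ 4855.9 → 4856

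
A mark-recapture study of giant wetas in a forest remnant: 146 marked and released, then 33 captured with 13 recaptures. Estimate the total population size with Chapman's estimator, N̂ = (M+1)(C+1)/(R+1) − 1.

N̂ = (146+1)(33+1)/(13+1) − 1 = 147·34/14 − 1
= 4998/14 − 1 = 357 − 1 = 356

N = 356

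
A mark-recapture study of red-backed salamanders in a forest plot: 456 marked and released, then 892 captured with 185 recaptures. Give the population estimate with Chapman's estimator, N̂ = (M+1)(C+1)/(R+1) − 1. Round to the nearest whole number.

N̂ = (456+1)(892+1)/(185+1) − 1 = 457·893/186 − 1
= 408101/186 − 1 ≈ 2194.1 − 1 ≈ 2193.1 → 2193

N ≈ 2193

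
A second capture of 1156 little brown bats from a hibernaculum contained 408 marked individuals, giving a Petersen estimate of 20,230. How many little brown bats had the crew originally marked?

From N = M·C/R: M = N·R / C = 20230·408 / 1156 = 8253840 / 1156 = 7140.

M = 7140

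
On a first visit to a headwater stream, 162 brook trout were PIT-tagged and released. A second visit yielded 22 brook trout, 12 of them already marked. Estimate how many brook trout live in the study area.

N = 297

Lincoln-Petersen assumes M/N = R/C, so N = M·C / R.
N = (162 × 22) / 12 = 3564 / 12 = 297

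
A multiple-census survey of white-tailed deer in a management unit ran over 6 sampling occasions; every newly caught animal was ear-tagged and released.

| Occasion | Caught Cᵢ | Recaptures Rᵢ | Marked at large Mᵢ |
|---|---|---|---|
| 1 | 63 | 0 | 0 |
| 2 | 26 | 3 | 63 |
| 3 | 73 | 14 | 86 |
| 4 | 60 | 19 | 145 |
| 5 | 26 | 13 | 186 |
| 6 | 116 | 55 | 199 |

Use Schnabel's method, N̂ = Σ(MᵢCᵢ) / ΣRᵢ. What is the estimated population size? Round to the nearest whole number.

Σ MᵢCᵢ = 0·63 + 63·26 + 86·73 + 145·60 + 186·26 + 199·116 = 0 + 1638 + 6278 + 8700 + 4836 + 23084 = 44536
Σ Rᵢ = 0 + 3 + 14 + 19 + 13 + 55 = 104
N̂ = 44536 / 104 ≈ 428.2 → 428

N ≈ 428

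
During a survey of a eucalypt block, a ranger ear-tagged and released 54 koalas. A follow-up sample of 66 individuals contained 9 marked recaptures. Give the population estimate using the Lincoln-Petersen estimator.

N = 396

If marked individuals mix randomly, R/C ≈ M/N, giving N ≈ M·C/R.
N = (54 × 66) / 9 = 3564 / 9 = 396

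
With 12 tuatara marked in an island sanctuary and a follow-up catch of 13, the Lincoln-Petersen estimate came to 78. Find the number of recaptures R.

From N = M·C/R: R = M·C / N = 12·13 / 78 = 156 / 78 = 2.

R = 2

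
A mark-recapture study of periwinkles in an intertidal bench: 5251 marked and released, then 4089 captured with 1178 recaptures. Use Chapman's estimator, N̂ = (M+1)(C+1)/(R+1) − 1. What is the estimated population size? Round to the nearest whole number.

N ≈ 18,218

N̂ = (5251+1)(4089+1)/(1178+1) − 1 = 5252·4090/1179 − 1
= 21480680/1179 − 1 ≈ 18219.4 − 1 ≈ 18218.4 → 18218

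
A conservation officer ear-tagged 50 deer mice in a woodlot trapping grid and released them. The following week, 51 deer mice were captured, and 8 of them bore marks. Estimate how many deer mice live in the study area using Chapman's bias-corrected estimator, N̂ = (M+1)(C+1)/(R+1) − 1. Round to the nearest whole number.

N ≈ 294

N̂ = (50+1)(51+1)/(8+1) − 1 = 51·52/9 − 1
= 2652/9 − 1 ≈ 294.7 − 1 ≈ 293.7 → 294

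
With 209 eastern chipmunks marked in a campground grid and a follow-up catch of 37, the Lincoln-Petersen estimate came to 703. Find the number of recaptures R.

R = 11

From N = M·C/R: R = M·C / N = 209·37 / 703 = 7733 / 703 = 11.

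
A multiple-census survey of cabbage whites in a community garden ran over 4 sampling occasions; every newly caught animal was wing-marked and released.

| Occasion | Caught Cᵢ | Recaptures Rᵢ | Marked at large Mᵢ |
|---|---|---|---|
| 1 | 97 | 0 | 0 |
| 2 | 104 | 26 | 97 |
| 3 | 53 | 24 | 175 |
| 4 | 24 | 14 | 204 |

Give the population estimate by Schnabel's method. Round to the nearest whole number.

N ≈ 379

Σ MᵢCᵢ = 0·97 + 97·104 + 175·53 + 204·24 = 0 + 10088 + 9275 + 4896 = 24259
Σ Rᵢ = 0 + 26 + 24 + 14 = 64
N̂ = 24259 / 64 ≈ 379.0 → 379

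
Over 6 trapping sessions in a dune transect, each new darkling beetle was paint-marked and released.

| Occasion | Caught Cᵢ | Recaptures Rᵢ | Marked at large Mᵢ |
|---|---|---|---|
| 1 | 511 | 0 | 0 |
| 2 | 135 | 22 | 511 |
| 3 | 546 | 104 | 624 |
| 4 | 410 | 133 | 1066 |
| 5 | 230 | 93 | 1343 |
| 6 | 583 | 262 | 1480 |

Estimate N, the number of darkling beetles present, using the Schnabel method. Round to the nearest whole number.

N ≈ 3287

Σ MᵢCᵢ = 0·511 + 511·135 + 624·546 + 1066·410 + 1343·230 + 1480·583 = 0 + 68985 + 340704 + 437060 + 308890 + 862840 = 2018479
Σ Rᵢ = 0 + 22 + 104 + 133 + 93 + 262 = 614
N̂ = 2018479 / 614 ≈ 3287.4 → 3287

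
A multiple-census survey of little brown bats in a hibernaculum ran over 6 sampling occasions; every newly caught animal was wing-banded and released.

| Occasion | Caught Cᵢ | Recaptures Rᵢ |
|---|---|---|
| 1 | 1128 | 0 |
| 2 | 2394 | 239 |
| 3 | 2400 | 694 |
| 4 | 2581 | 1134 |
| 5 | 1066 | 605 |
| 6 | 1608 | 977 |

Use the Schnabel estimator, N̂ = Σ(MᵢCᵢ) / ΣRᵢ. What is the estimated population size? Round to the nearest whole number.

Marked at large before each occasion: Mᵢ = Σⱼ<ᵢ (Cⱼ − Rⱼ) → M1=0, M2=1128, M3=3283, M4=4989, M5=6436, M6=6897
Σ MᵢCᵢ = 0·1128 + 1128·2394 + 3283·2400 + 4989·2581 + 6436·1066 + 6897·1608 = 0 + 2700432 + 7879200 + 12876609 + 6860776 + 11090376 = 41407393
Σ Rᵢ = 0 + 239 + 694 + 1134 + 605 + 977 = 3649
N̂ = 41407393 / 3649 ≈ 11347.6 → 11348

N ≈ 11,348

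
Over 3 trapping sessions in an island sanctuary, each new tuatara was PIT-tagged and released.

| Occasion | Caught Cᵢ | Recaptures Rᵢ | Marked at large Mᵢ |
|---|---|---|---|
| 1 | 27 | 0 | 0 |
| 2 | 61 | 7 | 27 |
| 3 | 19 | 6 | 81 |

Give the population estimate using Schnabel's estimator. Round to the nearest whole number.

Σ MᵢCᵢ = 0·27 + 27·61 + 81·19 = 0 + 1647 + 1539 = 3186
Σ Rᵢ = 0 + 7 + 6 = 13
N̂ = 3186 / 13 ≈ 245.1 → 245

N ≈ 245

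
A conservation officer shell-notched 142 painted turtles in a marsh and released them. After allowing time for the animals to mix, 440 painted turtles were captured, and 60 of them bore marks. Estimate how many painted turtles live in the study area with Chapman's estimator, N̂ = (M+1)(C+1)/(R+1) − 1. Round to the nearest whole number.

N ≈ 1033

N̂ = (142+1)(440+1)/(60+1) − 1 = 143·441/61 − 1
= 63063/61 − 1 ≈ 1033.8 − 1 ≈ 1032.8 → 1033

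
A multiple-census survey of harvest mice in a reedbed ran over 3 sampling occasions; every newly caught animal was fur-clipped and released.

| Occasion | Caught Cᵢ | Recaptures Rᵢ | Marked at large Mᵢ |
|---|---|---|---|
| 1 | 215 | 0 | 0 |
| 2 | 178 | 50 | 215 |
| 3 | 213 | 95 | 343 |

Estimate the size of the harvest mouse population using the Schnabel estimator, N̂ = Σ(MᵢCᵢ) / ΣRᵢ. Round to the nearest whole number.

Σ MᵢCᵢ = 0·215 + 215·178 + 343·213 = 0 + 38270 + 73059 = 111329
Σ Rᵢ = 0 + 50 + 95 = 145
N̂ = 111329 / 145 ≈ 767.8 → 768

N ≈ 768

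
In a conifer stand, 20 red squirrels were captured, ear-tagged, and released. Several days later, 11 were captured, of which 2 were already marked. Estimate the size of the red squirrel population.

N = 110

If marked individuals mix randomly, R/C ≈ M/N, giving N ≈ M·C/R.
N = (20 × 11) / 2 = 220 / 2 = 110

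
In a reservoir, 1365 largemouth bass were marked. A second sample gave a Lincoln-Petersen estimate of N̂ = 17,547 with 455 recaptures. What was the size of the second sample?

C = 5849

From N = M·C/R: C = N·R / M = 17547·455 / 1365 = 7983885 / 1365 = 5849.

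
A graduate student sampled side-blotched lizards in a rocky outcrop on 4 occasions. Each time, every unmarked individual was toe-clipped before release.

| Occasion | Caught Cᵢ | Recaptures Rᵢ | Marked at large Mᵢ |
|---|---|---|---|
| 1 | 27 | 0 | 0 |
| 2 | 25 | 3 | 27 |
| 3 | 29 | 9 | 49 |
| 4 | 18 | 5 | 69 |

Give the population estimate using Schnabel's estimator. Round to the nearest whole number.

N ≈ 196

Σ MᵢCᵢ = 0·27 + 27·25 + 49·29 + 69·18 = 0 + 675 + 1421 + 1242 = 3338
Σ Rᵢ = 0 + 3 + 9 + 5 = 17
N̂ = 3338 / 17 ≈ 196.4 → 196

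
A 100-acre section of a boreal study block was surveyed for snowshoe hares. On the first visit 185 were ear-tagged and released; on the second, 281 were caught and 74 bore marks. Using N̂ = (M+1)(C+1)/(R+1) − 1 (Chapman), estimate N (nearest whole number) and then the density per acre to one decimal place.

density ≈ 7.0 snowshoe hares per acre

N̂ = 186·282/75 − 1 = 52452/75 − 1 ≈ 698.4 → 698
Density = N̂ / area = 698 / 100 ≈ 6.98 → 7.0 per acre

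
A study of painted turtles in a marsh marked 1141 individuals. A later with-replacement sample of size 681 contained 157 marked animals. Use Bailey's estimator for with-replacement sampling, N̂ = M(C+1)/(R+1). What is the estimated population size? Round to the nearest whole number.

N ≈ 4925

N̂ = 1141·(681+1)/(157+1) = 1141·682/158 = 778162/158 ≈ 4925.1 → 4925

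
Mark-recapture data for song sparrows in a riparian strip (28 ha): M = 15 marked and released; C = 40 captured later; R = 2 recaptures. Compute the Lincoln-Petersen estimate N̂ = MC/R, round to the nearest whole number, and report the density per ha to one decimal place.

density ≈ 10.7 song sparrows per ha

N̂ = 15·40/2 = 600/2 = 300
Density = N̂ / area = 300 / 28 ≈ 10.71 → 10.7 per ha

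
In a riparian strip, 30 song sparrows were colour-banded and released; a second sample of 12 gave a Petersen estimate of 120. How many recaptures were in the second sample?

R = 3

From N = M·C/R: R = M·C / N = 30·12 / 120 = 360 / 120 = 3.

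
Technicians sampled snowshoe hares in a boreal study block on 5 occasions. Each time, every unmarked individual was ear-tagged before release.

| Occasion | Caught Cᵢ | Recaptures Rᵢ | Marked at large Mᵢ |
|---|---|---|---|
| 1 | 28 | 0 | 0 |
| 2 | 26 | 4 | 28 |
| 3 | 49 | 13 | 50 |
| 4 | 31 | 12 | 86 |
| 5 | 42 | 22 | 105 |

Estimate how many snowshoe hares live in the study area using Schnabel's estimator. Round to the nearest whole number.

Σ MᵢCᵢ = 0·28 + 28·26 + 50·49 + 86·31 + 105·42 = 0 + 728 + 2450 + 2666 + 4410 = 10254
Σ Rᵢ = 0 + 4 + 13 + 12 + 22 = 51
N̂ = 10254 / 51 ≈ 201.1 → 201

N ≈ 201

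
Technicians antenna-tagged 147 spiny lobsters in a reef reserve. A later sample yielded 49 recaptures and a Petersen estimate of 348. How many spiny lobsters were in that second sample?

From N = M·C/R: C = N·R / M = 348·49 / 147 = 17052 / 147 = 116.

C = 116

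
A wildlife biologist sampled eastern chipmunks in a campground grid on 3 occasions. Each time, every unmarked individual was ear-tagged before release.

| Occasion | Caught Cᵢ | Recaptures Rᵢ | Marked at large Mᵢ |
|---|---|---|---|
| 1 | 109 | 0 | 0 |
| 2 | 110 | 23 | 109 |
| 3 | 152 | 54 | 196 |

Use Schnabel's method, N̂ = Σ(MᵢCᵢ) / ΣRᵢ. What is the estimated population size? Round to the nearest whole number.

Σ MᵢCᵢ = 0·109 + 109·110 + 196·152 = 0 + 11990 + 29792 = 41782
Σ Rᵢ = 0 + 23 + 54 = 77
N̂ = 41782 / 77 ≈ 542.6 → 543

N ≈ 543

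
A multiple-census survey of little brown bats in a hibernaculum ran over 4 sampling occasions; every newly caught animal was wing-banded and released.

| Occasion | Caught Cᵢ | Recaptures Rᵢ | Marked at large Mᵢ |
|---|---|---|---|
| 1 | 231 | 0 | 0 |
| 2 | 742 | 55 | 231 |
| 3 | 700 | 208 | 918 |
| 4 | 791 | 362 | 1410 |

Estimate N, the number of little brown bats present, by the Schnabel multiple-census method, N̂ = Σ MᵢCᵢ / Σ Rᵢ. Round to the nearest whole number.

Σ MᵢCᵢ = 0·231 + 231·742 + 918·700 + 1410·791 = 0 + 171402 + 642600 + 1115310 = 1929312
Σ Rᵢ = 0 + 55 + 208 + 362 = 625
N̂ = 1929312 / 625 ≈ 3086.9 → 3087

N ≈ 3087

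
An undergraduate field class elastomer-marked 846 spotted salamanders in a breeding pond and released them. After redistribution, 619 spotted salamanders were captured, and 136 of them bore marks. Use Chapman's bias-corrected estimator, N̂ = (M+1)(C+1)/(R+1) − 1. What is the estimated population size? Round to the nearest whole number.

N̂ = (846+1)(619+1)/(136+1) − 1 = 847·620/137 − 1
= 525140/137 − 1 ≈ 3833.1 − 1 ≈ 3832.1 → 3832

N ≈ 3832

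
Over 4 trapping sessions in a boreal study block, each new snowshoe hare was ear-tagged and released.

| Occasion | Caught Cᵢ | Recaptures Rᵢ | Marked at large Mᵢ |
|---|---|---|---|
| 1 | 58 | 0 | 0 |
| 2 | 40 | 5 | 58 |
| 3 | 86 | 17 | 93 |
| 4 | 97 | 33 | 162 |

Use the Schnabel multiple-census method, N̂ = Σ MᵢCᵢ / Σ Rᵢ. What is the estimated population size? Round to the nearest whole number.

Σ MᵢCᵢ = 0·58 + 58·40 + 93·86 + 162·97 = 0 + 2320 + 7998 + 15714 = 26032
Σ Rᵢ = 0 + 5 + 17 + 33 = 55
N̂ = 26032 / 55 ≈ 473.3 → 473

N ≈ 473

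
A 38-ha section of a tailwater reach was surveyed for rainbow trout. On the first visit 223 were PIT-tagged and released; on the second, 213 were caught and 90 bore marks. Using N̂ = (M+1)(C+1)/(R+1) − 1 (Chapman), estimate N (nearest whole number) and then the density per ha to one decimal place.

density ≈ 13.8 rainbow trout per ha

N̂ = 224·214/91 − 1 = 47936/91 − 1 ≈ 525.8 → 526
Density = N̂ / area = 526 / 38 ≈ 13.84 → 13.8 per ha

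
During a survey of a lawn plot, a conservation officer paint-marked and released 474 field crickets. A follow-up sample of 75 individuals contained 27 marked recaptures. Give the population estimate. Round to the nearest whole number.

N = (474 × 75) / 27 = 35550 / 27 ≈ 1316.7 → 1317

N ≈ 1317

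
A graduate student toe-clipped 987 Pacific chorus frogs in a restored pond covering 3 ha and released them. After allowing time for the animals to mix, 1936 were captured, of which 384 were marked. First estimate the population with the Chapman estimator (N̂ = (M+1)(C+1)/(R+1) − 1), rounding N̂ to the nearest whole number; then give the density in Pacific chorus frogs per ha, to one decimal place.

density ≈ 1656.7 Pacific chorus frogs per ha

N̂ = 988·1937/385 − 1 = 1913756/385 − 1 ≈ 4969.8 → 4970
Density = N̂ / area = 4970 / 3 ≈ 1656.67 → 1656.7 per ha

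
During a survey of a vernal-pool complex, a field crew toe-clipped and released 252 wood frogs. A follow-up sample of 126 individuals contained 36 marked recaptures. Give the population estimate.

N = 882

Lincoln-Petersen assumes M/N = R/C, so N = M·C / R.
N = (252 × 126) / 36 = 31752 / 36 = 882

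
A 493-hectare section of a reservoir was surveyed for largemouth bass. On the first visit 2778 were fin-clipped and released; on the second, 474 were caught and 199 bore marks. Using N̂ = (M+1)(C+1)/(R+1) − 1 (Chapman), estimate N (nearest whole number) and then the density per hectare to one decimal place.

density ≈ 13.4 largemouth bass per hectare

N̂ = 2779·475/200 − 1 = 1320025/200 − 1 ≈ 6599.1 → 6599
Density = N̂ / area = 6599 / 493 ≈ 13.39 → 13.4 per hectare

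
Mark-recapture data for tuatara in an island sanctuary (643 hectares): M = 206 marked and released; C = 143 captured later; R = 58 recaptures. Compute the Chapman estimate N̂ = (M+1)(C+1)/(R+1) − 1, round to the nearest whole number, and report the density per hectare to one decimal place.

N̂ = 207·144/59 − 1 = 29808/59 − 1 ≈ 504.2 → 504
Density = N̂ / area = 504 / 643 ≈ 0.78 → 0.8 per hectare

density ≈ 0.8 tuatara per hectare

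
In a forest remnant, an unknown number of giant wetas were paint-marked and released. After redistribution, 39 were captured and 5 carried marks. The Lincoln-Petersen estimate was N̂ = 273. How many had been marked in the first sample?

M = 35

From N = M·C/R: M = N·R / C = 273·5 / 39 = 1365 / 39 = 35.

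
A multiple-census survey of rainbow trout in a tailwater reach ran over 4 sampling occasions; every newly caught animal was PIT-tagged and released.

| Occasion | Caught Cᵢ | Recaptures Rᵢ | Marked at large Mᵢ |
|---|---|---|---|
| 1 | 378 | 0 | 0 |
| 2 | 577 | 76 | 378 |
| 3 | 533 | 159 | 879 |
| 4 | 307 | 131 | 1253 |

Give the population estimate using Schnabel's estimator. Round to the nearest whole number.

Σ MᵢCᵢ = 0·378 + 378·577 + 879·533 + 1253·307 = 0 + 218106 + 468507 + 384671 = 1071284
Σ Rᵢ = 0 + 76 + 159 + 131 = 366
N̂ = 1071284 / 366 ≈ 2927.0 → 2927

N ≈ 2927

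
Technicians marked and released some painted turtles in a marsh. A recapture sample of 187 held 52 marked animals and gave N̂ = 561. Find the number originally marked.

From N = M·C/R: M = N·R / C = 561·52 / 187 = 29172 / 187 = 156.

M = 156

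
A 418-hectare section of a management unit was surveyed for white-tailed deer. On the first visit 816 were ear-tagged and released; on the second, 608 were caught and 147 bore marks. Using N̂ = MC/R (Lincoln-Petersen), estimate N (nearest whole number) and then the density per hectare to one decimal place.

density ≈ 8.1 white-tailed deer per hectare

N̂ = 816·608/147 = 496128/147 ≈ 3375.0 → 3375
Density = N̂ / area = 3375 / 418 ≈ 8.07 → 8.1 per hectare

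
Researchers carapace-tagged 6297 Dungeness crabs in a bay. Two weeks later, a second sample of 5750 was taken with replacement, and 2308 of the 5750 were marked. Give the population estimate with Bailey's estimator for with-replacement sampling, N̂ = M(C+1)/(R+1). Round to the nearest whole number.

N ≈ 15,684

N̂ = 6297·(5750+1)/(2308+1) = 6297·5751/2309 = 36214047/2309 ≈ 15683.9 → 15684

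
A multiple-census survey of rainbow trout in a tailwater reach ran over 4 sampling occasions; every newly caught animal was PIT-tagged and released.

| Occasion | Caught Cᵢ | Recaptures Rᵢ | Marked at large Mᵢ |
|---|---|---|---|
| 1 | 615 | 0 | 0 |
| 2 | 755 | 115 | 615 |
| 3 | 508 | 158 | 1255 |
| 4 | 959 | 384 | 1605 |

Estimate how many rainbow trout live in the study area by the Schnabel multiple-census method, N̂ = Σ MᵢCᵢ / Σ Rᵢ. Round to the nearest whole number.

N ≈ 4020

Σ MᵢCᵢ = 0·615 + 615·755 + 1255·508 + 1605·959 = 0 + 464325 + 637540 + 1539195 = 2641060
Σ Rᵢ = 0 + 115 + 158 + 384 = 657
N̂ = 2641060 / 657 ≈ 4019.9 → 4020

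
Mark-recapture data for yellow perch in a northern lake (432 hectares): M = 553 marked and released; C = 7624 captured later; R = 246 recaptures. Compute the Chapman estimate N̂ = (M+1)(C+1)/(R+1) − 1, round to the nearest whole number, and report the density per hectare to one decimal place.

N̂ = 554·7625/247 − 1 = 4224250/247 − 1 ≈ 17101.2 → 17101
Density = N̂ / area = 17101 / 432 ≈ 39.59 → 39.6 per hectare

density ≈ 39.6 yellow perch per hectare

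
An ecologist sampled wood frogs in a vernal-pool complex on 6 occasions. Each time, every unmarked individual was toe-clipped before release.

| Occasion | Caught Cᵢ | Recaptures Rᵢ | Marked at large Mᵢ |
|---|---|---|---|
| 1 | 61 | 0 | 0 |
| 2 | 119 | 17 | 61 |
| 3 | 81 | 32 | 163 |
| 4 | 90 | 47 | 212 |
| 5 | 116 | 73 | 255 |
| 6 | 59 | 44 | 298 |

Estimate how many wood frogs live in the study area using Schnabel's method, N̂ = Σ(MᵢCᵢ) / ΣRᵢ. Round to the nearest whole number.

N ≈ 407

Σ MᵢCᵢ = 0·61 + 61·119 + 163·81 + 212·90 + 255·116 + 298·59 = 0 + 7259 + 13203 + 19080 + 29580 + 17582 = 86704
Σ Rᵢ = 0 + 17 + 32 + 47 + 73 + 44 = 213
N̂ = 86704 / 213 ≈ 407.1 → 407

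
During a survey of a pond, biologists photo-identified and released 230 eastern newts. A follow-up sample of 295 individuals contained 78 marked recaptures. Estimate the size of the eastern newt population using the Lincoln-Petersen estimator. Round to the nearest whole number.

The marked fraction in the recapture sample should equal the marked fraction in the population: 78/295 = 230/N.
N = (230 × 295) / 78 = 67850 / 78 ≈ 869.9 → 870

N ≈ 870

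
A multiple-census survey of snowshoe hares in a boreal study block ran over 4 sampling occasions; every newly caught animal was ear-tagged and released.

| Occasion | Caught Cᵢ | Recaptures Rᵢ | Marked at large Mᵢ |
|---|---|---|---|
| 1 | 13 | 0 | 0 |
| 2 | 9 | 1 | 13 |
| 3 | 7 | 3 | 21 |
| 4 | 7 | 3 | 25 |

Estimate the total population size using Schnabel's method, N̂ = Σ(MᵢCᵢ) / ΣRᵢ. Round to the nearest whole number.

Σ MᵢCᵢ = 0·13 + 13·9 + 21·7 + 25·7 = 0 + 117 + 147 + 175 = 439
Σ Rᵢ = 0 + 1 + 3 + 3 = 7
N̂ = 439 / 7 ≈ 62.7 → 63

N ≈ 63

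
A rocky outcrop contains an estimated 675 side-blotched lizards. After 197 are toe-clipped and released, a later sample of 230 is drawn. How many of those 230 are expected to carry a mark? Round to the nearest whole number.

expected recaptures ≈ 67

Expected recaptures E[R] = M·C / N.
E[R] = 197 × 230 / 675 = 45310 / 675 ≈ 67.1 → 67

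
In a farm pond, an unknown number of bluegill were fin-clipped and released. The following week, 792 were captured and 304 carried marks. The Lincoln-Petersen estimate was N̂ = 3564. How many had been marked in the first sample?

From N = M·C/R: M = N·R / C = 3564·304 / 792 = 1083456 / 792 = 1368.

M = 1368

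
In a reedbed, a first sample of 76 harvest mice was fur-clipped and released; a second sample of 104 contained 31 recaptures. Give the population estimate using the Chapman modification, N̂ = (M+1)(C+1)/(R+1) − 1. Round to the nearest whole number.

N ≈ 252

N̂ = (76+1)(104+1)/(31+1) − 1 = 77·105/32 − 1
= 8085/32 − 1 ≈ 252.7 − 1 ≈ 251.7 → 252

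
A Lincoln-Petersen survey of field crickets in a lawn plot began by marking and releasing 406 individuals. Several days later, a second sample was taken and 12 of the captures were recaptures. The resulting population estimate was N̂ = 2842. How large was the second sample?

C = 84

From N = M·C/R: C = N·R / M = 2842·12 / 406 = 34104 / 406 = 84.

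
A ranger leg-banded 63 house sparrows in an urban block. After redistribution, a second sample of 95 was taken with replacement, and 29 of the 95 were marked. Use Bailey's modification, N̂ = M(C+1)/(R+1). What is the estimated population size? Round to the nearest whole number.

N ≈ 202

N̂ = 63·(95+1)/(29+1) = 63·96/30 = 6048/30 ≈ 201.6 → 202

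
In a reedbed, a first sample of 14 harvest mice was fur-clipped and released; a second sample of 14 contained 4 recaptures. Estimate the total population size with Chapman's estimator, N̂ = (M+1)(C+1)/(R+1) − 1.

N = 44

N̂ = (14+1)(14+1)/(4+1) − 1 = 15·15/5 − 1
= 225/5 − 1 = 45 − 1 = 44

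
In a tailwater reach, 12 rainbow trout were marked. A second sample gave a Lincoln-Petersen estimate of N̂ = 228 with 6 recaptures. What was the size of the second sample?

From N = M·C/R: C = N·R / M = 228·6 / 12 = 1368 / 12 = 114.

C = 114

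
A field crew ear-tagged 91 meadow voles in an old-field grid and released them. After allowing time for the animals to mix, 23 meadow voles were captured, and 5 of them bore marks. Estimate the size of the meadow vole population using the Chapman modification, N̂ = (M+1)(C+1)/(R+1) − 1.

N = 367

N̂ = (91+1)(23+1)/(5+1) − 1 = 92·24/6 − 1
= 2208/6 − 1 = 368 − 1 = 367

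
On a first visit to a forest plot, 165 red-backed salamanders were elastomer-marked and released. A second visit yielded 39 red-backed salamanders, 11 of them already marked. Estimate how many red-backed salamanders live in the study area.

The marked fraction in the recapture sample should equal the marked fraction in the population: 11/39 = 165/N.
N = (165 × 39) / 11 = 6435 / 11 = 585

N = 585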